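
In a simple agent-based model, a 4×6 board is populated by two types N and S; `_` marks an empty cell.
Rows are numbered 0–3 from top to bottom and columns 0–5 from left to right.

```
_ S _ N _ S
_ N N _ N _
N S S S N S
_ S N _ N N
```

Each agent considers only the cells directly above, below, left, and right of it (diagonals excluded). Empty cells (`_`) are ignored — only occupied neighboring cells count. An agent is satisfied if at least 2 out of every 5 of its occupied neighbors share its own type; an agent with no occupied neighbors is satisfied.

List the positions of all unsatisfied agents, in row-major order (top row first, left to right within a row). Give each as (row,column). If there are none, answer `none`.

(0,1), (1,1), (2,0), (2,5), (3,2)

(0,1)S 0/1 unhappy
(0,3)N 0/0 ok
(0,5)S 0/0 ok
(1,1)N 1/3 unhappy
(1,2)N 1/2 ok
(1,4)N 1/1 ok
(2,0)N 0/1 unhappy
(2,1)S 2/4 ok
(2,2)S 2/4 ok
(2,3)S 1/2 ok
(2,4)N 2/4 ok
(2,5)S 0/2 unhappy
(3,1)S 1/2 ok
(3,2)N 0/2 unhappy
(3,4)N 2/2 ok
(3,5)N 1/2 ok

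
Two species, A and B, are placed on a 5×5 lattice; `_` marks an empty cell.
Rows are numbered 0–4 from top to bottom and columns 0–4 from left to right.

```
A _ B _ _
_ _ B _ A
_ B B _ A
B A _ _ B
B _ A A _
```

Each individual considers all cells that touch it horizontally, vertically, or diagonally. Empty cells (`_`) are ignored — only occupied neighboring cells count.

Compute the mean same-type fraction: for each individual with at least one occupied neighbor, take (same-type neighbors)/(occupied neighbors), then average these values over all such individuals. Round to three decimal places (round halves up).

0.649

(0,0)A — no occupied neighbors
(0,2)B 1/1
(1,2)B 3/3
(1,4)A 1/1
(2,1)B 3/4
(2,2)B 2/3
(2,4)A 1/2
(3,0)B 2/3
(3,1)A 1/5
(3,4)B 0/2
(4,0)B 1/2
(4,2)A 2/2
(4,3)A 1/2
Sum over 12 individuals: 1/1 + 3/3 + 1/1 + 3/4 + 2/3 + 1/2 + 2/3 + 1/5 + 0/2 + 1/2 + 2/2 + 1/2 = 467/60; mean = 467/60 ÷ 12 = 467/720 = 0.648611… → 0.649.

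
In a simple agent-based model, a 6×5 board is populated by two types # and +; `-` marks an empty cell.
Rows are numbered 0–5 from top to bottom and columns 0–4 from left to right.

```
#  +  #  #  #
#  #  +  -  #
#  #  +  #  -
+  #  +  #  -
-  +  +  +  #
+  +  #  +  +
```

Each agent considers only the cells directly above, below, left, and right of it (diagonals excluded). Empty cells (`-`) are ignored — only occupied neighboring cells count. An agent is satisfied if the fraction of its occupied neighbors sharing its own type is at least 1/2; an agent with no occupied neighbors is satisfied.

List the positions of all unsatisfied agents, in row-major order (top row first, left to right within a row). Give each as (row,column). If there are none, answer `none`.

(0,0)# 1/2 ok
(0,1)+ 0/3 unhappy
(0,2)# 1/3 unhappy
(0,3)# 2/2 ok
(0,4)# 2/2 ok
(1,0)# 3/3 ok
(1,1)# 2/4 ok
(1,2)+ 1/3 unhappy
(1,4)# 1/1 ok
(2,0)# 2/3 ok
(2,1)# 3/4 ok
(2,2)+ 2/4 ok
(2,3)# 1/2 ok
(3,0)+ 0/2 unhappy
(3,1)# 1/4 unhappy
(3,2)+ 2/4 ok
(3,3)# 1/3 unhappy
(4,1)+ 2/3 ok
(4,2)+ 3/4 ok
(4,3)+ 2/4 ok
(4,4)# 0/2 unhappy
(5,0)+ 1/1 ok
(5,1)+ 2/3 ok
(5,2)# 0/3 unhappy
(5,3)+ 2/3 ok
(5,4)+ 1/2 ok

(0,1), (0,2), (1,2), (3,0), (3,1), (3,3), (4,4), (5,2)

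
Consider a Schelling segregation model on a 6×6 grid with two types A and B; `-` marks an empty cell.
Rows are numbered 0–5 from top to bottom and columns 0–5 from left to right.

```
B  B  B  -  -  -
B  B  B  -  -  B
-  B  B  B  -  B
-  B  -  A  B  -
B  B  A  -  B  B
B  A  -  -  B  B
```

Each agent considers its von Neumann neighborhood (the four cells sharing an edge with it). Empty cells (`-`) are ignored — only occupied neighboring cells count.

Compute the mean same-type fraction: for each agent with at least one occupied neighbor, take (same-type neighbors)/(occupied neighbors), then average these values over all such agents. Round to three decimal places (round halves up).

Row 0: (0,0)B 2/2 · (0,1)B 3/3 · (0,2)B 2/2
Row 1: (1,0)B 2/2 · (1,1)B 4/4 · (1,2)B 3/3 · (1,5)B 1/1
Row 2: (2,1)B 3/3 · (2,2)B 3/3 · (2,3)B 1/2 · (2,5)B 1/1
Row 3: (3,1)B 2/2 · (3,3)A 0/2 · (3,4)B 1/2
Row 4: (4,0)B 2/2 · (4,1)B 2/4 · (4,2)A 0/1 · (4,4)B 3/3 · (4,5)B 2/2
Row 5: (5,0)B 1/2 · (5,1)A 0/2 · (5,4)B 2/2 · (5,5)B 2/2
Sum over 23 agents: 2/2 + 3/3 + 2/2 + 2/2 + 4/4 + 3/3 + 1/1 + 3/3 + 3/3 + 1/2 + 1/1 + 2/2 + 0/2 + 1/2 + 2/2 + 2/4 + 0/1 + 3/3 + 2/2 + 1/2 + 0/2 + 2/2 + 2/2 = 18; mean = 18 ÷ 23 = 18/23 = 0.782608… → 0.783.

0.783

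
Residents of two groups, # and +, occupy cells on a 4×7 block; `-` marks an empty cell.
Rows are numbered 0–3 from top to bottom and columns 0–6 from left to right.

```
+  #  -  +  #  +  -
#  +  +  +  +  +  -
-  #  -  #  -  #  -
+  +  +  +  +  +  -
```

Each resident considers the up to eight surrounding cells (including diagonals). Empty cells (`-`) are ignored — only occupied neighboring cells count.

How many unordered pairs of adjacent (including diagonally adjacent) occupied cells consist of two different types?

Scan each occupied cell's neighbors to the right and below (and the two forward diagonals) so each pair is counted once.
From row 0: 9 unlike of 16 pairs (running 9/16).
From row 1: 8 unlike of 13 pairs (running 17/29).
From row 2: 8 unlike of 8 pairs (running 25/37).
From row 3: 0 unlike of 5 pairs (running 25/42).
Total adjacent occupied pairs: 42; unlike-type pairs: 25.

25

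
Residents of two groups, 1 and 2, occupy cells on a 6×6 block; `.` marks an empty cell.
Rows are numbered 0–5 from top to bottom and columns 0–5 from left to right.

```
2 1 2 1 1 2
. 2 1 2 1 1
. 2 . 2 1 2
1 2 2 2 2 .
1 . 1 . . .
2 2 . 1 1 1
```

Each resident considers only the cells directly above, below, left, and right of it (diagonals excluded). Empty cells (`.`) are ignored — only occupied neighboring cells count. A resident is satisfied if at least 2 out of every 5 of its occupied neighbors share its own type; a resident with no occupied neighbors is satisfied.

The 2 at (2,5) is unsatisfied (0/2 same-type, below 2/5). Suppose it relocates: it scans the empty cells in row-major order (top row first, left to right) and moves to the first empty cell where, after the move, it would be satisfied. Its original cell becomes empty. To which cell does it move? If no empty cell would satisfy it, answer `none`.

(1,0)

Vacating (2,5). Empty cells in order:
  (1,0): 2/2 same-type → satisfied — stop here.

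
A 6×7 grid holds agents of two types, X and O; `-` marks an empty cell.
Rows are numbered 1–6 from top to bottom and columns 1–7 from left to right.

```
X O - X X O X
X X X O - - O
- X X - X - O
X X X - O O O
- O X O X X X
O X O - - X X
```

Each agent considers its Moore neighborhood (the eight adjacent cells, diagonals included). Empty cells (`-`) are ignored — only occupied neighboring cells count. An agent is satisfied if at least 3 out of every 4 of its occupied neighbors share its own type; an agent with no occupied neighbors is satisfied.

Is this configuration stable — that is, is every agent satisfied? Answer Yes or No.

(1,1)X 2/3 not
(1,2)O 0/4 not
(1,4)X 2/3 not
(1,5)X 1/3 not
(1,6)O 1/3 not
(1,7)X 0/2 not
(2,1)X 3/4 satisfied
(2,2)X 5/6 satisfied
(2,3)X 4/6 not
(2,4)O 0/5 not
(2,7)O 2/3 not
(3,2)X 7/7 satisfied
(3,3)X 5/6 satisfied
(3,5)X 0/3 not
(3,7)O 3/3 satisfied
(4,1)X 2/3 not
(4,2)X 5/6 satisfied
(4,3)X 4/6 not
(4,5)O 2/5 not
(4,6)O 3/7 not
(4,7)O 2/4 not
(5,2)O 2/7 not
(5,3)X 3/6 not
(5,4)O 2/5 not
(5,5)X 2/5 not
(5,6)X 4/7 not
(5,7)X 3/5 not
(6,1)O 1/2 not
(6,2)X 1/4 not
(6,3)O 2/4 not
(6,6)X 4/4 satisfied
(6,7)X 3/3 satisfied
For instance (1,1) has only 2/3 same-type neighbors, below 3/4.

No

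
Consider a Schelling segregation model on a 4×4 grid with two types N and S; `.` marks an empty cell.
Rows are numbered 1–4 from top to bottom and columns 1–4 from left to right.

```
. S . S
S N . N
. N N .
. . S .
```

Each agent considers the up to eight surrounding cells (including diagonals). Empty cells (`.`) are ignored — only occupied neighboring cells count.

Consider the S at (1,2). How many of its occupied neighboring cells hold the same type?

Occupied neighbors of (1,2): (2,1)=S, (2,2)=N.
Same type (S): 1 of 2.

1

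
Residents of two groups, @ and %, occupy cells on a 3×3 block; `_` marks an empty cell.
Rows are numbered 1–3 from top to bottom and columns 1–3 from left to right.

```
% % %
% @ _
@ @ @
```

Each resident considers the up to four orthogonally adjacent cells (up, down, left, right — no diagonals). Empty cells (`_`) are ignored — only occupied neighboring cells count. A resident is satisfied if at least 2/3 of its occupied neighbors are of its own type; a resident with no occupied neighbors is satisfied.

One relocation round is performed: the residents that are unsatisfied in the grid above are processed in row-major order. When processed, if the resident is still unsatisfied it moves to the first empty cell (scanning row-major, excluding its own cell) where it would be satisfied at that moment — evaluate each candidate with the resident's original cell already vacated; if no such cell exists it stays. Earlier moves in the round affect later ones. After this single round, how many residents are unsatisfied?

Initially unsatisfied (in order): (2,1), (2,2), (3,1).
  (2,1): no empty cell satisfies it; stays.
  (2,2): no empty cell satisfies it; stays.
  (3,1) → (2,3).
Resulting grid:
% % %
% @ @
_ @ @
Unsatisfied now: (1,3), (2,1), (2,2).

3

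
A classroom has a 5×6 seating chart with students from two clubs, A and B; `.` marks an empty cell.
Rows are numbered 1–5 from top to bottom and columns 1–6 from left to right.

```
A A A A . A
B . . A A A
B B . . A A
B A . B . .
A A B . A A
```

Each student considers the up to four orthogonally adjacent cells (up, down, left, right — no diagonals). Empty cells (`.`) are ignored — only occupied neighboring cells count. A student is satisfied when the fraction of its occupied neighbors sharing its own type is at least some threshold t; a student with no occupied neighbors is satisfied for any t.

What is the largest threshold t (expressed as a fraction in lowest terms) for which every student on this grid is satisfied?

Row 1: (1,1)A 1/2 · (1,2)A 2/2 · (1,3)A 2/2 · (1,4)A 2/2 · (1,6)A 1/1
Row 2: (2,1)B 1/2 · (2,4)A 2/2 · (2,5)A 3/3 · (2,6)A 3/3
Row 3: (3,1)B 3/3 · (3,2)B 1/2 · (3,5)A 2/2 · (3,6)A 2/2
Row 4: (4,1)B 1/3 · (4,2)A 1/3 · (4,4)B — no occupied neighbors
Row 5: (5,1)A 1/2 · (5,2)A 2/3 · (5,3)B 0/1 · (5,5)A 1/1 · (5,6)A 1/1
The smallest same-type fraction is 0/1 at (5,3), which reduces to 0/1. Any threshold above that leaves this student unsatisfied.

0/1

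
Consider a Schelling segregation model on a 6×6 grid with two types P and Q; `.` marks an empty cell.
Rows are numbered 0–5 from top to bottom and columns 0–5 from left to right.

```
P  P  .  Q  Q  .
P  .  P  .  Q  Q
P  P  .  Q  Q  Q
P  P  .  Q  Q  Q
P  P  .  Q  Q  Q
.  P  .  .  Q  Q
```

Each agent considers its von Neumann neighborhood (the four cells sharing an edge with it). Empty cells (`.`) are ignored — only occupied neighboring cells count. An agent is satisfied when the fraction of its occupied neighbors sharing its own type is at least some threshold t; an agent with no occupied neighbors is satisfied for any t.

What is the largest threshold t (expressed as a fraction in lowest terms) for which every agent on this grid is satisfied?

1/1

(0,0)P 2/2
(0,1)P 1/1
(0,3)Q 1/1
(0,4)Q 2/2
(1,0)P 2/2
(1,2)P — no occupied neighbors
(1,4)Q 3/3
(1,5)Q 2/2
(2,0)P 3/3
(2,1)P 2/2
(2,3)Q 2/2
(2,4)Q 4/4
(2,5)Q 3/3
(3,0)P 3/3
(3,1)P 3/3
(3,3)Q 3/3
(3,4)Q 4/4
(3,5)Q 3/3
(4,0)P 2/2
(4,1)P 3/3
(4,3)Q 2/2
(4,4)Q 4/4
(4,5)Q 3/3
(5,1)P 1/1
(5,4)Q 2/2
(5,5)Q 2/2
The smallest same-type fraction is 2/2 at (0,0), which reduces to 1/1. Any threshold above that leaves this agent unsatisfied.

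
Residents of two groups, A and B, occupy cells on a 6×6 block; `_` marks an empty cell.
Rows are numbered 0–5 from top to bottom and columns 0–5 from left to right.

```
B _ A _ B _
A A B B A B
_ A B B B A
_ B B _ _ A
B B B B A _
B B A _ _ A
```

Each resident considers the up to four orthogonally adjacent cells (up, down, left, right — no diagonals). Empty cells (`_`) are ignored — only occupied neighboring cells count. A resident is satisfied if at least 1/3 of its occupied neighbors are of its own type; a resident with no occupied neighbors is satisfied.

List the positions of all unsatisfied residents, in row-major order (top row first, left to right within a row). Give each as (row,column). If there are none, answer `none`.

(0,0), (0,2), (0,4), (1,4), (1,5), (4,4), (5,2)

Row 0: (0,0)B 0/1 unhappy · (0,2)A 0/1 unhappy · (0,4)B 0/1 unhappy
Row 1: (1,0)A 1/2 ok · (1,1)A 2/3 ok · (1,2)B 2/4 ok · (1,3)B 2/3 ok · (1,4)A 0/4 unhappy · (1,5)B 0/2 unhappy
Row 2: (2,1)A 1/3 ok · (2,2)B 3/4 ok · (2,3)B 3/3 ok · (2,4)B 1/3 ok · (2,5)A 1/3 ok
Row 3: (3,1)B 2/3 ok · (3,2)B 3/3 ok · (3,5)A 1/1 ok
Row 4: (4,0)B 2/2 ok · (4,1)B 4/4 ok · (4,2)B 3/4 ok · (4,3)B 1/2 ok · (4,4)A 0/1 unhappy
Row 5: (5,0)B 2/2 ok · (5,1)B 2/3 ok · (5,2)A 0/2 unhappy · (5,5)A 0/0 ok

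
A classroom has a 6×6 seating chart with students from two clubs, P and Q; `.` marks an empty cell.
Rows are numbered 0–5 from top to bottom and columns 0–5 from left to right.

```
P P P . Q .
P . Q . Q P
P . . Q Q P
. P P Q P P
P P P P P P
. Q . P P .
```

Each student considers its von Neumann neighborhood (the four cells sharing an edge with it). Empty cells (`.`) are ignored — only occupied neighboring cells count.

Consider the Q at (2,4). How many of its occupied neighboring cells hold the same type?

Occupied neighbors of (2,4): (1,4)=Q, (3,4)=P, (2,3)=Q, (2,5)=P.
Same type (Q): 2 of 4.

2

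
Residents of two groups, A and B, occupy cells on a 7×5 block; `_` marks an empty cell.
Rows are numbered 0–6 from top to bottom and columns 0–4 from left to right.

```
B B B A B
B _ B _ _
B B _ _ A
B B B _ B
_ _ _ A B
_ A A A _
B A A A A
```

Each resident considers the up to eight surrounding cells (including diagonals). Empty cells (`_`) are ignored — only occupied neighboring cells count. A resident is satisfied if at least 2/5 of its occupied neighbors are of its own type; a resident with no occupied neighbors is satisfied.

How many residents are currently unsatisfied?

Row 0: (0,0)B 2/2 ok · (0,1)B 4/4 ok · (0,2)B 2/3 ok · (0,3)A 0/3 unhappy · (0,4)B 0/1 unhappy
Row 1: (1,0)B 4/4 ok · (1,2)B 3/4 ok
Row 2: (2,0)B 4/4 ok · (2,1)B 6/6 ok · (2,4)A 0/1 unhappy
Row 3: (3,0)B 3/3 ok · (3,1)B 4/4 ok · (3,2)B 2/3 ok · (3,4)B 1/3 unhappy
Row 4: (4,3)A 2/5 ok · (4,4)B 1/3 unhappy
Row 5: (5,1)A 3/4 ok · (5,2)A 6/6 ok · (5,3)A 5/6 ok
Row 6: (6,0)B 0/2 unhappy · (6,1)A 3/4 ok · (6,2)A 5/5 ok · (6,3)A 4/4 ok · (6,4)A 2/2 ok
Unsatisfied: (0,3), (0,4), (2,4), (3,4), (4,4), (6,0) — 6 in total.

6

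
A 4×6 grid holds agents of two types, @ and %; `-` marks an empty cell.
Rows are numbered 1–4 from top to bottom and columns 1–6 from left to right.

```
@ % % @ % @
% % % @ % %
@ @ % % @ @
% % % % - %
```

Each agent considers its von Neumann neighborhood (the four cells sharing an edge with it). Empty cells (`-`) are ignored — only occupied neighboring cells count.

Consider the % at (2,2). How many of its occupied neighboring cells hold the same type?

3

Occupied neighbors of (2,2): (1,2)=%, (3,2)=@, (2,1)=%, (2,3)=%.
Same type (%): 3 of 4.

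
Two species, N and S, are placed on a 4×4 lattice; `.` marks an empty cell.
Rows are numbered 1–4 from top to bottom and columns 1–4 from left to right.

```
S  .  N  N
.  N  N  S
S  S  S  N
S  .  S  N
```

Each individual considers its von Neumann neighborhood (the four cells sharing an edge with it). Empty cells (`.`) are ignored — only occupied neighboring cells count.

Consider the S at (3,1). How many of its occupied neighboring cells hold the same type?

Occupied neighbors of (3,1): (4,1)=S, (3,2)=S.
Same type (S): 2 of 2.

2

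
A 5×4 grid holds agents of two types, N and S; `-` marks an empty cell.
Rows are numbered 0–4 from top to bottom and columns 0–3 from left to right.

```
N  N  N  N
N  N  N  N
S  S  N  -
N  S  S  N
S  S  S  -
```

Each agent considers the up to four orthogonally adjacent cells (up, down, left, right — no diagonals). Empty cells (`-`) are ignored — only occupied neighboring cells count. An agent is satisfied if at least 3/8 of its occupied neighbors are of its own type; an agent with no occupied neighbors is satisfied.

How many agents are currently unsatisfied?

Row 0: (0,0)N 2/2 satisfied · (0,1)N 3/3 satisfied · (0,2)N 3/3 satisfied · (0,3)N 2/2 satisfied
Row 1: (1,0)N 2/3 satisfied · (1,1)N 3/4 satisfied · (1,2)N 4/4 satisfied · (1,3)N 2/2 satisfied
Row 2: (2,0)S 1/3 not · (2,1)S 2/4 satisfied · (2,2)N 1/3 not
Row 3: (3,0)N 0/3 not · (3,1)S 3/4 satisfied · (3,2)S 2/4 satisfied · (3,3)N 0/1 not
Row 4: (4,0)S 1/2 satisfied · (4,1)S 3/3 satisfied · (4,2)S 2/2 satisfied
Unsatisfied: (2,0), (2,2), (3,0), (3,3) — 4 in total.

4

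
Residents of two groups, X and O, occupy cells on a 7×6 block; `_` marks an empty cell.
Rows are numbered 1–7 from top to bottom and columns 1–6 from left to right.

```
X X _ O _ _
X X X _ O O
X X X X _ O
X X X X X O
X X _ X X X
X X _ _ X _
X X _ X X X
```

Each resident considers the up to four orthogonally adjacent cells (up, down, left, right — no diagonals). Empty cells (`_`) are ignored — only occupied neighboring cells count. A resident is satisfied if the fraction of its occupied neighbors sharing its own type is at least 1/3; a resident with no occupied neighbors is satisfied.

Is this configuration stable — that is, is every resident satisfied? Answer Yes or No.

Yes

(1,1)X 2/2 ✓
(1,2)X 2/2 ✓
(1,4)O 0/0 ✓
(2,1)X 3/3 ✓
(2,2)X 4/4 ✓
(2,3)X 2/2 ✓
(2,5)O 1/1 ✓
(2,6)O 2/2 ✓
(3,1)X 3/3 ✓
(3,2)X 4/4 ✓
(3,3)X 4/4 ✓
(3,4)X 2/2 ✓
(3,6)O 2/2 ✓
(4,1)X 3/3 ✓
(4,2)X 4/4 ✓
(4,3)X 3/3 ✓
(4,4)X 4/4 ✓
(4,5)X 2/3 ✓
(4,6)O 1/3 ✓
(5,1)X 3/3 ✓
(5,2)X 3/3 ✓
(5,4)X 2/2 ✓
(5,5)X 4/4 ✓
(5,6)X 1/2 ✓
(6,1)X 3/3 ✓
(6,2)X 3/3 ✓
(6,5)X 2/2 ✓
(7,1)X 2/2 ✓
(7,2)X 2/2 ✓
(7,4)X 1/1 ✓
(7,5)X 3/3 ✓
(7,6)X 1/1 ✓
All meet the threshold, so the configuration is stable.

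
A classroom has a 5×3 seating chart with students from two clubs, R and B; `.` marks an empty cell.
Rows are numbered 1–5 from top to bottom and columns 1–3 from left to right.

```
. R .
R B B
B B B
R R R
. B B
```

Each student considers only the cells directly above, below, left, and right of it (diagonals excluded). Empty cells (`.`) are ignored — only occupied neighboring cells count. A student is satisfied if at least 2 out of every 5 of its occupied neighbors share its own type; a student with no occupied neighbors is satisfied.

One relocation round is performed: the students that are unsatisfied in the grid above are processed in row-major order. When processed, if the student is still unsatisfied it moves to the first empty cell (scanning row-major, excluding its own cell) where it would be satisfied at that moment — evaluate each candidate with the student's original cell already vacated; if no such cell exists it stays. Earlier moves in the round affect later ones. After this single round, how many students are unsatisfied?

Initially unsatisfied (in order): (1,2), (2,1), (3,1), (4,3).
  (1,2) → (1,1).
  (2,1) → (1,2).
  (3,1): now satisfied by earlier moves; stays.
  (4,3) → (1,3).
Resulting grid:
R R R
. B B
B B B
R R .
. B B
Unsatisfied now: (4,2).

1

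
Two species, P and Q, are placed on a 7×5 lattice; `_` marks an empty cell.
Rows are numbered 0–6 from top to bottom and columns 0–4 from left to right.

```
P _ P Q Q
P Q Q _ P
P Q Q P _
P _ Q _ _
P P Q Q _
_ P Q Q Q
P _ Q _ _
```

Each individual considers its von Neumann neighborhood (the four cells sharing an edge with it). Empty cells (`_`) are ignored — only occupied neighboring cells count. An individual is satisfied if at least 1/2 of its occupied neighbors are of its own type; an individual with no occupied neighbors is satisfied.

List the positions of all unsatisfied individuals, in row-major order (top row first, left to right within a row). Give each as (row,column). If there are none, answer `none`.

(0,0)P 1/1 ✓
(0,2)P 0/2 ✗
(0,3)Q 1/2 ✓
(0,4)Q 1/2 ✓
(1,0)P 2/3 ✓
(1,1)Q 2/3 ✓
(1,2)Q 2/3 ✓
(1,4)P 0/1 ✗
(2,0)P 2/3 ✓
(2,1)Q 2/3 ✓
(2,2)Q 3/4 ✓
(2,3)P 0/1 ✗
(3,0)P 2/2 ✓
(3,2)Q 2/2 ✓
(4,0)P 2/2 ✓
(4,1)P 2/3 ✓
(4,2)Q 3/4 ✓
(4,3)Q 2/2 ✓
(5,1)P 1/2 ✓
(5,2)Q 3/4 ✓
(5,3)Q 3/3 ✓
(5,4)Q 1/1 ✓
(6,0)P 0/0 ✓
(6,2)Q 1/1 ✓

(0,2), (1,4), (2,3)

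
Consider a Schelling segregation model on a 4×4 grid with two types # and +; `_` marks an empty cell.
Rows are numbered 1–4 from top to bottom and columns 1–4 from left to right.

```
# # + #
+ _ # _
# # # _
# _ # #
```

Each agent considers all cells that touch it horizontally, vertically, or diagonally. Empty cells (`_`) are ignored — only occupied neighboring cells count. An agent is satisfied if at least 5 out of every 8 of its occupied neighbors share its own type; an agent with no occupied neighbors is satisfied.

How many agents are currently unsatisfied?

(1,1)# 1/2 ✗
(1,2)# 2/4 ✗
(1,3)+ 0/3 ✗
(1,4)# 1/2 ✗
(2,1)+ 0/4 ✗
(2,3)# 4/5 ✓
(3,1)# 2/3 ✓
(3,2)# 5/6 ✓
(3,3)# 4/4 ✓
(4,1)# 2/2 ✓
(4,3)# 3/3 ✓
(4,4)# 2/2 ✓
Unsatisfied: (1,1), (1,2), (1,3), (1,4), (2,1) — 5 in total.

5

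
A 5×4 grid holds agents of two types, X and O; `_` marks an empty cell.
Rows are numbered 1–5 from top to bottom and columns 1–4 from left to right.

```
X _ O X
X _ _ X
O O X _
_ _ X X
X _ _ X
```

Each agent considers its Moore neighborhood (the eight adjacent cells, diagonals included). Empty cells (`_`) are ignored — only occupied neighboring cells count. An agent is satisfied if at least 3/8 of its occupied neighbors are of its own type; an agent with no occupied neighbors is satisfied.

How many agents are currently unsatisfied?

3

Row 1: (1,1)X 1/1 ✓ · (1,3)O 0/2 ✗ · (1,4)X 1/2 ✓
Row 2: (2,1)X 1/3 ✗ · (2,4)X 2/3 ✓
Row 3: (3,1)O 1/2 ✓ · (3,2)O 1/4 ✗ · (3,3)X 3/4 ✓
Row 4: (4,3)X 3/4 ✓ · (4,4)X 3/3 ✓
Row 5: (5,1)X 0/0 ✓ · (5,4)X 2/2 ✓
Unsatisfied: (1,3), (2,1), (3,2) — 3 in total.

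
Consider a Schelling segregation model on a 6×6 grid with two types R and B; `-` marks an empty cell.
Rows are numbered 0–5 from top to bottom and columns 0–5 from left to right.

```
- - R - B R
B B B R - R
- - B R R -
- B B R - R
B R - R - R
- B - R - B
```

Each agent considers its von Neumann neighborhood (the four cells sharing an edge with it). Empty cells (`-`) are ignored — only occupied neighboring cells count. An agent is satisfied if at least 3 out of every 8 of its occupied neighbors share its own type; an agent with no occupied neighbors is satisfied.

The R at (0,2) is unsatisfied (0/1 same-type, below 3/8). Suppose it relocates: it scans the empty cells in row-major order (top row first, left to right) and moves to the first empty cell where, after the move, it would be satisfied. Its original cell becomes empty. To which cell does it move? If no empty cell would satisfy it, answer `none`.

(0,3)

Vacating (0,2). Empty cells in order:
  (0,0): 0/1 same-type → still unsatisfied.
  (0,1): 0/1 same-type → still unsatisfied.
  (0,3): 1/2 same-type → satisfied — stop here.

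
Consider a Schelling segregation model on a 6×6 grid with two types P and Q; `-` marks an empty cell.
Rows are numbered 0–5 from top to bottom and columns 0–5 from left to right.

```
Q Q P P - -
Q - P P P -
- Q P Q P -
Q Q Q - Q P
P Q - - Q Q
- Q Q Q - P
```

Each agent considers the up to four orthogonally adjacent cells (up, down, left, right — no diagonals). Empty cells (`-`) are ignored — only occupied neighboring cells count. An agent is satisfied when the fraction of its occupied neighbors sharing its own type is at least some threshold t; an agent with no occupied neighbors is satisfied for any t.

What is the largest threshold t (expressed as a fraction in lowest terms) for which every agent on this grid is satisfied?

Row 0: (0,0)Q 2/2 · (0,1)Q 1/2 · (0,2)P 2/3 · (0,3)P 2/2
Row 1: (1,0)Q 1/1 · (1,2)P 3/3 · (1,3)P 3/4 · (1,4)P 2/2
Row 2: (2,1)Q 1/2 · (2,2)P 1/4 · (2,3)Q 0/3 · (2,4)P 1/3
Row 3: (3,0)Q 1/2 · (3,1)Q 4/4 · (3,2)Q 1/2 · (3,4)Q 1/3 · (3,5)P 0/2
Row 4: (4,0)P 0/2 · (4,1)Q 2/3 · (4,4)Q 2/2 · (4,5)Q 1/3
Row 5: (5,1)Q 2/2 · (5,2)Q 2/2 · (5,3)Q 1/1 · (5,5)P 0/1
The smallest same-type fraction is 0/3 at (2,3), which reduces to 0/1. Any threshold above that leaves this agent unsatisfied.

0/1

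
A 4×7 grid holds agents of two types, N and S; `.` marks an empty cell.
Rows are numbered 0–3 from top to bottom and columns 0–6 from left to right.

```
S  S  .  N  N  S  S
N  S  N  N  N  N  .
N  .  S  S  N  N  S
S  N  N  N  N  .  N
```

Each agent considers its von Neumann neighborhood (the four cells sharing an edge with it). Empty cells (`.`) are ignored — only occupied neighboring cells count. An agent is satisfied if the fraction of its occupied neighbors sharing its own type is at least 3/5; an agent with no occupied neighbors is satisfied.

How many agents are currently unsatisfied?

12

(0,0)S 1/2 unhappy
(0,1)S 2/2 ok
(0,3)N 2/2 ok
(0,4)N 2/3 ok
(0,5)S 1/3 unhappy
(0,6)S 1/1 ok
(1,0)N 1/3 unhappy
(1,1)S 1/3 unhappy
(1,2)N 1/3 unhappy
(1,3)N 3/4 ok
(1,4)N 4/4 ok
(1,5)N 2/3 ok
(2,0)N 1/2 unhappy
(2,2)S 1/3 unhappy
(2,3)S 1/4 unhappy
(2,4)N 3/4 ok
(2,5)N 2/3 ok
(2,6)S 0/2 unhappy
(3,0)S 0/2 unhappy
(3,1)N 1/2 unhappy
(3,2)N 2/3 ok
(3,3)N 2/3 ok
(3,4)N 2/2 ok
(3,6)N 0/1 unhappy
Unsatisfied: (0,0), (0,5), (1,0), (1,1), (1,2), (2,0), (2,2), (2,3), (2,6), (3,0), (3,1), (3,6) — 12 in total.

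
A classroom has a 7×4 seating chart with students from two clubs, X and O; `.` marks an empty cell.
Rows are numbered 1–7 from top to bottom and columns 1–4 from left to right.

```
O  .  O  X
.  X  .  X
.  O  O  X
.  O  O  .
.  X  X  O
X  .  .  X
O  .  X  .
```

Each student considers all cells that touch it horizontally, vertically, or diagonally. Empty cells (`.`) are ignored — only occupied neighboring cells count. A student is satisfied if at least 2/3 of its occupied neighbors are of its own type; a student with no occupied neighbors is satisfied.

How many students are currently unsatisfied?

14

(1,1)O 0/1 unhappy
(1,3)O 0/3 unhappy
(1,4)X 1/2 unhappy
(2,2)X 0/4 unhappy
(2,4)X 2/4 unhappy
(3,2)O 3/4 ok
(3,3)O 3/6 unhappy
(3,4)X 1/3 unhappy
(4,2)O 3/5 unhappy
(4,3)O 4/7 unhappy
(5,2)X 2/4 unhappy
(5,3)X 2/5 unhappy
(5,4)O 1/3 unhappy
(6,1)X 1/2 unhappy
(6,4)X 2/3 ok
(7,1)O 0/1 unhappy
(7,3)X 1/1 ok
Unsatisfied: (1,1), (1,3), (1,4), (2,2), (2,4), (3,3), (3,4), (4,2), (4,3), (5,2), (5,3), (5,4), (6,1), (7,1) — 14 in total.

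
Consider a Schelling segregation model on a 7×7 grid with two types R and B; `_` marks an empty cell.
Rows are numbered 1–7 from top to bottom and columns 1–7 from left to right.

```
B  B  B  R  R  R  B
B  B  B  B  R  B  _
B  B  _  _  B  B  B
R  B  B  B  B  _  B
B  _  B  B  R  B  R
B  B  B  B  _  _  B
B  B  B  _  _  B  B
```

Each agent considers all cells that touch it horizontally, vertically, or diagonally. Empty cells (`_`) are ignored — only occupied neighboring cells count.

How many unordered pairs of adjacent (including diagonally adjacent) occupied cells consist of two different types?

Scan each occupied cell's neighbors to the right and below (and the two forward diagonals) so each pair is counted once.
Row 1: B(1,1)–B(1,2)= B(1,1)–B(2,1)= B(1,1)–B(2,2)= B(1,2)–B(1,3)= B(1,2)–B(2,2)= B(1,2)–B(2,3)= B(1,2)–B(2,1)= B(1,3)–R(1,4)≠ B(1,3)–B(2,3)= B(1,3)–B(2,4)= B(1,3)–B(2,2)= R(1,4)–R(1,5)= R(1,4)–B(2,4)≠ R(1,4)–R(2,5)= R(1,4)–B(2,3)≠ R(1,5)–R(1,6)= R(1,5)–R(2,5)= R(1,5)–B(2,6)≠ R(1,5)–B(2,4)≠ R(1,6)–B(1,7)≠ R(1,6)–B(2,6)≠ R(1,6)–R(2,5)= B(1,7)–B(2,6)=  → 7/23 unlike.
Row 2: B(2,1)–B(2,2)= B(2,1)–B(3,1)= B(2,1)–B(3,2)= B(2,2)–B(2,3)= B(2,2)–B(3,2)= B(2,2)–B(3,1)= B(2,3)–B(2,4)= B(2,3)–B(3,2)= B(2,4)–R(2,5)≠ B(2,4)–B(3,5)= R(2,5)–B(2,6)≠ R(2,5)–B(3,5)≠ R(2,5)–B(3,6)≠ B(2,6)–B(3,6)= B(2,6)–B(3,7)= B(2,6)–B(3,5)=  → 4/16 unlike.
Row 3: B(3,1)–B(3,2)= B(3,1)–R(4,1)≠ B(3,1)–B(4,2)= B(3,2)–B(4,2)= B(3,2)–B(4,3)= B(3,2)–R(4,1)≠ B(3,5)–B(3,6)= B(3,5)–B(4,5)= B(3,5)–B(4,4)= B(3,6)–B(3,7)= B(3,6)–B(4,7)= B(3,6)–B(4,5)= B(3,7)–B(4,7)=  → 2/13 unlike.
Row 4: R(4,1)–B(4,2)≠ R(4,1)–B(5,1)≠ B(4,2)–B(4,3)= B(4,2)–B(5,3)= B(4,2)–B(5,1)= B(4,3)–B(4,4)= B(4,3)–B(5,3)= B(4,3)–B(5,4)= B(4,4)–B(4,5)= B(4,4)–B(5,4)= B(4,4)–R(5,5)≠ B(4,4)–B(5,3)= B(4,5)–R(5,5)≠ B(4,5)–B(5,6)= B(4,5)–B(5,4)= B(4,7)–R(5,7)≠ B(4,7)–B(5,6)=  → 5/17 unlike.
Row 5: B(5,1)–B(6,1)= B(5,1)–B(6,2)= B(5,3)–B(5,4)= B(5,3)–B(6,3)= B(5,3)–B(6,4)= B(5,3)–B(6,2)= B(5,4)–R(5,5)≠ B(5,4)–B(6,4)= B(5,4)–B(6,3)= R(5,5)–B(5,6)≠ R(5,5)–B(6,4)≠ B(5,6)–R(5,7)≠ B(5,6)–B(6,7)= R(5,7)–B(6,7)≠  → 5/14 unlike.
Row 6: B(6,1)–B(6,2)= B(6,1)–B(7,1)= B(6,1)–B(7,2)= B(6,2)–B(6,3)= B(6,2)–B(7,2)= B(6,2)–B(7,3)= B(6,2)–B(7,1)= B(6,3)–B(6,4)= B(6,3)–B(7,3)= B(6,3)–B(7,2)= B(6,4)–B(7,3)= B(6,7)–B(7,7)= B(6,7)–B(7,6)=  → 0/13 unlike.
Row 7: B(7,1)–B(7,2)= B(7,2)–B(7,3)= B(7,6)–B(7,7)=  → 0/3 unlike.
Total adjacent occupied pairs: 99; unlike-type pairs: 23.

23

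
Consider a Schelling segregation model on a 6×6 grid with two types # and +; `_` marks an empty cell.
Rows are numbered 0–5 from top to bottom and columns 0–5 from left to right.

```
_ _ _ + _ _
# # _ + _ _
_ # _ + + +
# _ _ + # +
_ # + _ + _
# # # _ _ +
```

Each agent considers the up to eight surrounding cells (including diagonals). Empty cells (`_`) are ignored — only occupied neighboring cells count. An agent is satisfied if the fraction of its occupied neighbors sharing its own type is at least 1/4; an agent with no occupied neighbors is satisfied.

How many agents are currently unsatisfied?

Row 0: (0,3)+ 1/1 ok
Row 1: (1,0)# 2/2 ok · (1,1)# 2/2 ok · (1,3)+ 3/3 ok
Row 2: (2,1)# 3/3 ok · (2,3)+ 3/4 ok · (2,4)+ 5/6 ok · (2,5)+ 2/3 ok
Row 3: (3,0)# 2/2 ok · (3,3)+ 4/5 ok · (3,4)# 0/6 unhappy · (3,5)+ 3/4 ok
Row 4: (4,1)# 4/5 ok · (4,2)+ 1/4 ok · (4,4)+ 3/4 ok
Row 5: (5,0)# 2/2 ok · (5,1)# 3/4 ok · (5,2)# 2/3 ok · (5,5)+ 1/1 ok
Unsatisfied: (3,4) — 1 in total.

1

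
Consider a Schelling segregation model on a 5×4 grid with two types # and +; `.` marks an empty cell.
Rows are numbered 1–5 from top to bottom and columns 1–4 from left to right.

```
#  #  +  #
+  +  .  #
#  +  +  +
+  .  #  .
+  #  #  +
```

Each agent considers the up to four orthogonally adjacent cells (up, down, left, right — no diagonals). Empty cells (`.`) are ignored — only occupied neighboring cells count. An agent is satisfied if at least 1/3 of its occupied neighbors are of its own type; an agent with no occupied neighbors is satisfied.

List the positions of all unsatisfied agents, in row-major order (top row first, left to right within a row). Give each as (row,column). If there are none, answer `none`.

Row 1: (1,1)# 1/2 ✓ · (1,2)# 1/3 ✓ · (1,3)+ 0/2 ✗ · (1,4)# 1/2 ✓
Row 2: (2,1)+ 1/3 ✓ · (2,2)+ 2/3 ✓ · (2,4)# 1/2 ✓
Row 3: (3,1)# 0/3 ✗ · (3,2)+ 2/3 ✓ · (3,3)+ 2/3 ✓ · (3,4)+ 1/2 ✓
Row 4: (4,1)+ 1/2 ✓ · (4,3)# 1/2 ✓
Row 5: (5,1)+ 1/2 ✓ · (5,2)# 1/2 ✓ · (5,3)# 2/3 ✓ · (5,4)+ 0/1 ✗

(1,3), (3,1), (5,4)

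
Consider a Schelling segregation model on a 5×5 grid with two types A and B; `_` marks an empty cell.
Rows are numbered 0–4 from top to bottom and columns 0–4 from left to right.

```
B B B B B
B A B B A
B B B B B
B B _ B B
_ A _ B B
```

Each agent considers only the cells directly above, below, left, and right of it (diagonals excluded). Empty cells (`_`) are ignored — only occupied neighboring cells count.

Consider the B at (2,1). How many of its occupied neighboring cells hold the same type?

3

Occupied neighbors of (2,1): (1,1)=A, (3,1)=B, (2,0)=B, (2,2)=B.
Same type (B): 3 of 4.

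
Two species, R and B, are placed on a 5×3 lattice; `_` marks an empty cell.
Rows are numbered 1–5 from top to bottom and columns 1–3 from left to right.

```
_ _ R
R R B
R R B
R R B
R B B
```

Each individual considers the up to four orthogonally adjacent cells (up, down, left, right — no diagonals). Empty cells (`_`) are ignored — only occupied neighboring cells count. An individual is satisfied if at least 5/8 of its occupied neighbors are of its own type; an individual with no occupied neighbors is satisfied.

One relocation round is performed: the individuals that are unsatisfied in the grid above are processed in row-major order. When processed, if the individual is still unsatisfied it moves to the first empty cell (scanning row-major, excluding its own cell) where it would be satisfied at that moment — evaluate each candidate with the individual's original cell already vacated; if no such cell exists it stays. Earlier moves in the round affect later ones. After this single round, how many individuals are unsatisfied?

1

Initially unsatisfied (in order): (1,3), (2,3), (4,2), (5,1), (5,2).
  (1,3) → (1,1).
  (2,3) → (1,3).
  (4,2) → (1,2).
  (5,1): no empty cell satisfies it; stays.
  (5,2) → (2,3).
Resulting grid:
R R B
R R B
R R B
R _ B
R _ B
Unsatisfied now: (1,3).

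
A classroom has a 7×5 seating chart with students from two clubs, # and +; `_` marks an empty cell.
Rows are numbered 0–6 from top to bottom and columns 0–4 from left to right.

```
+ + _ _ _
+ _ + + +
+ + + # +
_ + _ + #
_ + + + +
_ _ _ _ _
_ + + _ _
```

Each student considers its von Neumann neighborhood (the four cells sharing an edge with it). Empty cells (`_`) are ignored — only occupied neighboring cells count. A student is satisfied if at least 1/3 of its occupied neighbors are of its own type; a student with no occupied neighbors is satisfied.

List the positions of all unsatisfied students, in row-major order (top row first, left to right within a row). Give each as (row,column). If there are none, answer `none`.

(2,3), (3,4)

(0,0)+ 2/2 ✓
(0,1)+ 1/1 ✓
(1,0)+ 2/2 ✓
(1,2)+ 2/2 ✓
(1,3)+ 2/3 ✓
(1,4)+ 2/2 ✓
(2,0)+ 2/2 ✓
(2,1)+ 3/3 ✓
(2,2)+ 2/3 ✓
(2,3)# 0/4 ✗
(2,4)+ 1/3 ✓
(3,1)+ 2/2 ✓
(3,3)+ 1/3 ✓
(3,4)# 0/3 ✗
(4,1)+ 2/2 ✓
(4,2)+ 2/2 ✓
(4,3)+ 3/3 ✓
(4,4)+ 1/2 ✓
(6,1)+ 1/1 ✓
(6,2)+ 1/1 ✓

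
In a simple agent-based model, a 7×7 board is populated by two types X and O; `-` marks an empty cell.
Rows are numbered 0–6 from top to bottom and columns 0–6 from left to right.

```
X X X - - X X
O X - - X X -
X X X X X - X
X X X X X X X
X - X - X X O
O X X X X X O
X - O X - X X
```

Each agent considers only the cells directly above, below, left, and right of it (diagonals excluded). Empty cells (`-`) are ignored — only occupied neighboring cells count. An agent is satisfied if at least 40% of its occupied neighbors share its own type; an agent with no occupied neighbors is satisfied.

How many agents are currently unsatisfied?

(0,0)X 1/2 ✓
(0,1)X 3/3 ✓
(0,2)X 1/1 ✓
(0,5)X 2/2 ✓
(0,6)X 1/1 ✓
(1,0)O 0/3 ✗
(1,1)X 2/3 ✓
(1,4)X 2/2 ✓
(1,5)X 2/2 ✓
(2,0)X 2/3 ✓
(2,1)X 4/4 ✓
(2,2)X 3/3 ✓
(2,3)X 3/3 ✓
(2,4)X 3/3 ✓
(2,6)X 1/1 ✓
(3,0)X 3/3 ✓
(3,1)X 3/3 ✓
(3,2)X 4/4 ✓
(3,3)X 3/3 ✓
(3,4)X 4/4 ✓
(3,5)X 3/3 ✓
(3,6)X 2/3 ✓
(4,0)X 1/2 ✓
(4,2)X 2/2 ✓
(4,4)X 3/3 ✓
(4,5)X 3/4 ✓
(4,6)O 1/3 ✗
(5,0)O 0/3 ✗
(5,1)X 1/2 ✓
(5,2)X 3/4 ✓
(5,3)X 3/3 ✓
(5,4)X 3/3 ✓
(5,5)X 3/4 ✓
(5,6)O 1/3 ✗
(6,0)X 0/1 ✗
(6,2)O 0/2 ✗
(6,3)X 1/2 ✓
(6,5)X 2/2 ✓
(6,6)X 1/2 ✓
Unsatisfied: (1,0), (4,6), (5,0), (5,6), (6,0), (6,2) — 6 in total.

6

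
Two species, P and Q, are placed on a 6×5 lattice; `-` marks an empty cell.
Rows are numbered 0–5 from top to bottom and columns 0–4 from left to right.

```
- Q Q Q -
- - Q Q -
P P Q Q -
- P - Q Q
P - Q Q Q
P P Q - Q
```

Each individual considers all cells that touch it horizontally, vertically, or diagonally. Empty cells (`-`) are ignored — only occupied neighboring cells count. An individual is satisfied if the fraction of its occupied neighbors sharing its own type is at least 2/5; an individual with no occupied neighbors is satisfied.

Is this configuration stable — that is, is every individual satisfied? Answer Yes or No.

(0,1)Q 2/2 ok
(0,2)Q 4/4 ok
(0,3)Q 3/3 ok
(1,2)Q 6/7 ok
(1,3)Q 5/5 ok
(2,0)P 2/2 ok
(2,1)P 2/4 ok
(2,2)Q 4/6 ok
(2,3)Q 5/5 ok
(3,1)P 3/5 ok
(3,3)Q 6/6 ok
(3,4)Q 4/4 ok
(4,0)P 3/3 ok
(4,2)Q 3/5 ok
(4,3)Q 6/6 ok
(4,4)Q 4/4 ok
(5,0)P 2/2 ok
(5,1)P 2/4 ok
(5,2)Q 2/3 ok
(5,4)Q 2/2 ok
All meet the threshold, so the configuration is stable.

Yes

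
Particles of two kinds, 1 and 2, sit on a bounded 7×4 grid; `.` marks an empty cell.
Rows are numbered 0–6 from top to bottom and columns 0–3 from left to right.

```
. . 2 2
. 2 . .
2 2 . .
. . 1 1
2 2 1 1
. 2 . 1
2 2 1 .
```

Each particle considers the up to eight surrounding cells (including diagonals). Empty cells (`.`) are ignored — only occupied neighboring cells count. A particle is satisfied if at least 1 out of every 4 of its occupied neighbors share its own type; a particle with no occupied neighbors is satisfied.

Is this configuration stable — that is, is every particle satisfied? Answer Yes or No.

(0,2)2 2/2 ✓
(0,3)2 1/1 ✓
(1,1)2 3/3 ✓
(2,0)2 2/2 ✓
(2,1)2 2/3 ✓
(3,2)1 3/5 ✓
(3,3)1 3/3 ✓
(4,0)2 2/2 ✓
(4,1)2 2/4 ✓
(4,2)1 4/6 ✓
(4,3)1 4/4 ✓
(5,1)2 4/6 ✓
(5,3)1 3/3 ✓
(6,0)2 2/2 ✓
(6,1)2 2/3 ✓
(6,2)1 1/3 ✓
All meet the threshold, so the configuration is stable.

Yes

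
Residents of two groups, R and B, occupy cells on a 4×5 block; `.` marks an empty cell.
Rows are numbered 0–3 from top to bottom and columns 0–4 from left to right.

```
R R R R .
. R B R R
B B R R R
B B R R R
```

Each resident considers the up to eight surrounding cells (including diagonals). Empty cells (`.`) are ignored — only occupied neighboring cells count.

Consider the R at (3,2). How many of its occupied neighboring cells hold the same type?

3

Occupied neighbors of (3,2): (2,1)=B, (2,2)=R, (2,3)=R, (3,1)=B, (3,3)=R.
Same type (R): 3 of 5.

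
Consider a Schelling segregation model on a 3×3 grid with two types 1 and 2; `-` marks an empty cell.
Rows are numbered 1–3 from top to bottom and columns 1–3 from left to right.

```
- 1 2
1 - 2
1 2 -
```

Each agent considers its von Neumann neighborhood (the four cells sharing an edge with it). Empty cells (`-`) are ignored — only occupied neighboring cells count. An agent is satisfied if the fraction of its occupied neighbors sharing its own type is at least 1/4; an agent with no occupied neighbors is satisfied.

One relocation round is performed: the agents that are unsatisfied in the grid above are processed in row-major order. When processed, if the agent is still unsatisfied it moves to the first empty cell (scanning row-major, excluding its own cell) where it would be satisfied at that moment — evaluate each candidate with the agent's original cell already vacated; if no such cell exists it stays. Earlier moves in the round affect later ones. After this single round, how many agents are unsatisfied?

Initially unsatisfied (in order): (1,2), (3,2).
  (1,2) → (1,1).
  (3,2) → (1,2).
Resulting grid:
1 2 2
1 - 2
1 - -
All satisfied now.

0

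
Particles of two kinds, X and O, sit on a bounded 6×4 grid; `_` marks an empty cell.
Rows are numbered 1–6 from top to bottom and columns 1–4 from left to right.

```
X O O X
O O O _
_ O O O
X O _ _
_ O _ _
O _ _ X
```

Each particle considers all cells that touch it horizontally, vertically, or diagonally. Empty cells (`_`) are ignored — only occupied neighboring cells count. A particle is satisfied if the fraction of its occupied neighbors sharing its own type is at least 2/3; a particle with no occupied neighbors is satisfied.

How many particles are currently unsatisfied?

(1,1)X 0/3 ✗
(1,2)O 4/5 ✓
(1,3)O 3/4 ✓
(1,4)X 0/2 ✗
(2,1)O 3/4 ✓
(2,2)O 6/7 ✓
(2,3)O 6/7 ✓
(3,2)O 5/6 ✓
(3,3)O 5/5 ✓
(3,4)O 2/2 ✓
(4,1)X 0/3 ✗
(4,2)O 3/4 ✓
(5,2)O 2/3 ✓
(6,1)O 1/1 ✓
(6,4)X 0/0 ✓
Unsatisfied: (1,1), (1,4), (4,1) — 3 in total.

3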